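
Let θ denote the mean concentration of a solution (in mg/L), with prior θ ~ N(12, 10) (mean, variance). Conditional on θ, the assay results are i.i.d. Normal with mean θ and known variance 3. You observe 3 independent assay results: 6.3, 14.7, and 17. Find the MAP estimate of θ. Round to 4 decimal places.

n = 3; x̄ = (6.3 + 14.7 + 17)/3 = 38/3 = 38/3 ≈ 12.6667.
For a Normal prior and Normal likelihood with known variance, the posterior is Normal; its mode equals its mean, the precision-weighted average.
Prior precision 1/σ₀² = 1/10 = 0.1; data precision n/σ² = 3/3 = 1.
θ̂ = (0.1·12 + 1·(38/3)) / (0.1 + 1) = (208/15)/1.1 = 416/33 ≈ 12.6061.

θ̂_MAP = 12.6061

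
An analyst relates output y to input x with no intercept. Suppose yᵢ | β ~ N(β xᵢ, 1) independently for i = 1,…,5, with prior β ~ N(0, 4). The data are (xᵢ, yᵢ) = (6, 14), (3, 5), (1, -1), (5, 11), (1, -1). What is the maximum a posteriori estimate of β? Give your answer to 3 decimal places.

log p(β | y) = −Σ(yᵢ − βxᵢ)²/(2·1) − β²/(2·4) + const.
Setting the derivative to zero: Σxᵢ(yᵢ − βxᵢ)/1 − β/4 = 0, so β = Σxᵢyᵢ / (Σxᵢ² + σ²/τ²).
Σxᵢyᵢ = 6·14 + 3·5 + 1·(-1) + 5·11 + 1·(-1) = 152; Σxᵢ² = 72; σ²/τ² = 0.25.
β̂_MAP = 152 / (72 + 0.25) = 152/72.25 ≈ 2.104.

β̂_MAP = 2.104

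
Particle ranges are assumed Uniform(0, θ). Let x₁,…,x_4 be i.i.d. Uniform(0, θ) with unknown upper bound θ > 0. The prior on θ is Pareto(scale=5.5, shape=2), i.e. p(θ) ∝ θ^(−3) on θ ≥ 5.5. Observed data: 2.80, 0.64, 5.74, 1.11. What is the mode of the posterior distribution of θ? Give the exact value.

θ̂_MAP = 5.74

The Uniform(0, θ) likelihood is θ^(−n) for θ ≥ max(xᵢ), zero otherwise. Here max(xᵢ) = 5.74.
Posterior ∝ θ^(−3) · θ^(−4) = θ^(−7) on θ ≥ max(5.5, 5.74) = 5.74.
This density is strictly decreasing in θ, so the posterior mode lies at the lower boundary of the support.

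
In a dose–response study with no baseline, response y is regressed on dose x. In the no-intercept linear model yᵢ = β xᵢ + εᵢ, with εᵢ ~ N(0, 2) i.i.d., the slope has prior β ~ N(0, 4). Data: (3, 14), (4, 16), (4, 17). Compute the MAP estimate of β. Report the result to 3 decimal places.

log p(β | y) = −Σ(yᵢ − βxᵢ)²/(2·2) − β²/(2·4) + const.
Setting the derivative to zero: Σxᵢ(yᵢ − βxᵢ)/2 − β/4 = 0, so β = Σxᵢyᵢ / (Σxᵢ² + σ²/τ²).
Σxᵢyᵢ = 3·14 + 4·16 + 4·17 = 174; Σxᵢ² = 41; σ²/τ² = 0.5.
β̂_MAP = 174 / (41 + 0.5) = 174/41.5 ≈ 4.193.

β̂_MAP = 4.193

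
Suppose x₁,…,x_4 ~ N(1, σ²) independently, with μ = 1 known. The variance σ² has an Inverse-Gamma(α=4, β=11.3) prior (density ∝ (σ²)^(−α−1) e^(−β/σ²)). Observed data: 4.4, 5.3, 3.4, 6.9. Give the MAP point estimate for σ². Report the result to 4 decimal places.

Sum of squared deviations about the known mean: SS = (4.4−1)² + (5.3−1)² + (3.4−1)² + (6.9−1)² = 70.62.
The Normal likelihood contributes (σ²)^(−n/2) exp(−SS/(2σ²)), so the posterior is Inverse-Gamma(α + n/2, β + SS/2) = Inverse-Gamma(6, 46.61).
The mode of Inverse-Gamma(a, b) is b/(a+1) = 46.61/7 ≈ 6.6586.

σ̂²_MAP = 6.6586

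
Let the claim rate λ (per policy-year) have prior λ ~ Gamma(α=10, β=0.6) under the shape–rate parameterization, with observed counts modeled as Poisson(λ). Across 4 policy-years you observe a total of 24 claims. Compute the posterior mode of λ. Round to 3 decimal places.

Σxᵢ = 24, n = 4.
Posterior ∝ λ^9e^(−0.6λ) · λ^24e^(−4λ) = λ^33e^(−4.6λ), i.e. Gamma(shape=34, rate=4.6).
The mode of a Gamma(a, b) with a ≥ 1 (shape–rate) is (a−1)/b = 33/4.6 ≈ 7.174.

λ̂_MAP = 7.174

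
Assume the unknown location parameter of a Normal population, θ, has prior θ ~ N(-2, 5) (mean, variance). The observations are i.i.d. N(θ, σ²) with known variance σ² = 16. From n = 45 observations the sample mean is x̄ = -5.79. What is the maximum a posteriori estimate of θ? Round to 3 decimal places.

n = 45, x̄ = -5.79.
For a Normal prior and Normal likelihood with known variance, the posterior is Normal; its mode equals its mean, the precision-weighted average.
Prior precision 1/σ₀² = 1/5 = 0.2; data precision n/σ² = 45/16 = 2.8125.
θ̂ = (0.2·(-2) + 2.8125·(-5.79)) / (0.2 + 2.8125) = (-16.684375)/3.0125 = -5339/964 ≈ -5.538.

θ̂_MAP = -5.538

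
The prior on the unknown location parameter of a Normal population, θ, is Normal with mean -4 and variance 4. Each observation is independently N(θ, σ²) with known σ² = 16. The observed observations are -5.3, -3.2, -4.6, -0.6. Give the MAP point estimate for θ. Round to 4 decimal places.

θ̂_MAP = -3.7125

n = 4; x̄ = ((-5.3) + (-3.2) + (-4.6) + (-0.6))/4 = -13.7/4 = -3.425.
For a Normal prior and Normal likelihood with known variance, the posterior is Normal; its mode equals its mean, the precision-weighted average.
Prior precision 1/σ₀² = 1/4 = 0.25; data precision n/σ² = 4/16 = 0.25.
θ̂ = (0.25·(-4) + 0.25·(-3.425)) / (0.25 + 0.25) = (-1.85625)/0.5 = -3.7125.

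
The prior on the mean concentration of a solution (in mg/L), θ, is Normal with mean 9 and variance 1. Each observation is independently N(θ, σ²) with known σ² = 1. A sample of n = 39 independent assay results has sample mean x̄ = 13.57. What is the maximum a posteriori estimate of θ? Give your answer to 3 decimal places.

θ̂_MAP = 13.456

n = 39, x̄ = 13.57.
For a Normal prior and Normal likelihood with known variance, the posterior is Normal; its mode equals its mean, the precision-weighted average.
Prior precision 1/σ₀² = 1/1 = 1; data precision n/σ² = 39/1 = 39.
θ̂ = (1·9 + 39·13.57) / (1 + 39) = 538.23/40 = 13.45575 ≈ 13.456.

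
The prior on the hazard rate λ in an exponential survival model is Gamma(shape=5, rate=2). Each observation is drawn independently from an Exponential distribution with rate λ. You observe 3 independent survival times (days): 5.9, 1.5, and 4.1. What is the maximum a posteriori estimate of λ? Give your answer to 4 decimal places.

The Exponential(rate=λ) likelihood is ∝ λ^n e^(−λΣtᵢ). Here n = 3 and Σtᵢ = 5.9 + 1.5 + 4.1 = 11.5.
Posterior ∝ λ^4e^(−2λ) · λ^3e^(−11.5λ) = λ^7e^(−13.5λ), i.e. Gamma(8, 13.5).
Mode = (a−1)/b = 7/13.5 ≈ 0.5185.

λ̂_MAP = 0.5185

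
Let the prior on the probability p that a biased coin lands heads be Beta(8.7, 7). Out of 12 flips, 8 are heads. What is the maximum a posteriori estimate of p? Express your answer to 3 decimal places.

p̂_MAP = 0.611

Prior: Beta(8.7, 7).
Data: 8 successes in 12 trials. The binomial likelihood contributes p^8(1−p)^4, so the posterior is Beta(8.7+8, 7+4) = Beta(16.7, 11).
For Beta(a, b) with a, b > 1 the mode is (a−1)/(a+b−2) = 15.7/25.7 ≈ 0.611.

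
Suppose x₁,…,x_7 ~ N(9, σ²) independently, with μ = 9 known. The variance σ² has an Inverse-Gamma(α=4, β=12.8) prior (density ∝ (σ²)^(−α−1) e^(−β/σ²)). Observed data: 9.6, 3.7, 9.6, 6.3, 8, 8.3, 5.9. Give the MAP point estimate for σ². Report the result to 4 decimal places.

σ̂²_MAP = 4.2824

Sum of squared deviations about the known mean: SS = (9.6−9)² + (3.7−9)² + (9.6−9)² + (6.3−9)² + (8−9)² + (8.3−9)² + (5.9−9)² = 47.2.
The Normal likelihood contributes (σ²)^(−n/2) exp(−SS/(2σ²)), so the posterior is Inverse-Gamma(α + n/2, β + SS/2) = Inverse-Gamma(7.5, 36.4).
The mode of Inverse-Gamma(a, b) is b/(a+1) = 36.4/8.5 ≈ 4.2824.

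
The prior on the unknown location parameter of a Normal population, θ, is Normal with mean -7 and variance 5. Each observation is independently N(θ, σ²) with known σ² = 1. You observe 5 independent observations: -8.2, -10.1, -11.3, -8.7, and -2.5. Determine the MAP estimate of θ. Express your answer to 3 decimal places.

θ̂_MAP = -8.115

n = 5; x̄ = ((-8.2) + (-10.1) + (-11.3) + (-8.7) + (-2.5))/5 = -40.8/5 = -8.16.
For a Normal prior and Normal likelihood with known variance, the posterior is Normal; its mode equals its mean, the precision-weighted average.
Prior precision 1/σ₀² = 1/5 = 0.2; data precision n/σ² = 5/1 = 5.
θ̂ = (0.2·(-7) + 5·(-8.16)) / (0.2 + 5) = (-42.2)/5.2 = -211/26 ≈ -8.115.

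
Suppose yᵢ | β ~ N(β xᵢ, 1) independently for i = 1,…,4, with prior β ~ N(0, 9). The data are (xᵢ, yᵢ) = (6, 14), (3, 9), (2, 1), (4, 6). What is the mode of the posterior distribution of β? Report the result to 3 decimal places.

log p(β | y) = −Σ(yᵢ − βxᵢ)²/(2·1) − β²/(2·9) + const.
Setting the derivative to zero: Σxᵢ(yᵢ − βxᵢ)/1 − β/9 = 0, so β = Σxᵢyᵢ / (Σxᵢ² + σ²/τ²).
Σxᵢyᵢ = 6·14 + 3·9 + 2·1 + 4·6 = 137; Σxᵢ² = 65; σ²/τ² = 1/9.
β̂_MAP = 137 / (65 + 1/9) = 137/(586/9) = 1233/586 ≈ 2.104.

β̂_MAP = 2.104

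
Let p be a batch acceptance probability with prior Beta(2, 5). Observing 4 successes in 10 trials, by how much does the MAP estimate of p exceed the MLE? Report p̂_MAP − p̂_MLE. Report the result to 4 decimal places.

MAP − MLE = -0.0667

Posterior is Beta(6, 11); MAP = (6−1)/(17−2) = 5/15 ≈ 0.33333.
MLE ignores the prior: p̂_MLE = k/n = 4/10 ≈ 0.40000.
Difference = 5/15 − 4/10 = -1/15 ≈ -0.0667.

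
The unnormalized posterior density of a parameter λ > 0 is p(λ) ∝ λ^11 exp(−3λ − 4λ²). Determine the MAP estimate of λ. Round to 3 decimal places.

λ̂_MAP = 1.000

ℓ'(λ) = 11/λ − 3 − 8λ. Setting this to zero and multiplying by λ: 8λ² + 3λ − 11 = 0.
λ = (−3 + √(3² + 4·8·11)) / (2·8) = (−3 + √361) / 16 = (−3 + 19)/16 = 1.
ℓ''(λ) = −11/λ² − 8 < 0, confirming a maximum.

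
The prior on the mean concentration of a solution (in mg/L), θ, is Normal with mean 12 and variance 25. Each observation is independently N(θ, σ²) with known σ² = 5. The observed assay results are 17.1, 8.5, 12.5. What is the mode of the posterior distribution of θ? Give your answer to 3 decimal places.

θ̂_MAP = 12.656

n = 3; x̄ = (17.1 + 8.5 + 12.5)/3 = 38.1/3 = 12.7.
For a Normal prior and Normal likelihood with known variance, the posterior is Normal; its mode equals its mean, the precision-weighted average.
Prior precision 1/σ₀² = 1/25 = 0.04; data precision n/σ² = 3/5 = 0.6.
θ̂ = (0.04·12 + 0.6·12.7) / (0.04 + 0.6) = 8.1/0.64 = 12.65625 ≈ 12.656.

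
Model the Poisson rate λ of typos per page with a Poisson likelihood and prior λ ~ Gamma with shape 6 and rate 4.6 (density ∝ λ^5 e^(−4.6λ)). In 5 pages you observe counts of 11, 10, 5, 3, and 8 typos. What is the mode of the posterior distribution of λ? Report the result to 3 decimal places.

λ̂_MAP = 4.375

Σxᵢ = 11+10+5+3+8 = 37, with n = 5.
Posterior ∝ λ^5e^(−4.6λ) · λ^37e^(−5λ) = λ^42e^(−9.6λ), i.e. Gamma(shape=43, rate=9.6).
The mode of a Gamma(a, b) with a ≥ 1 (shape–rate) is (a−1)/b = 42/9.6 ≈ 4.375.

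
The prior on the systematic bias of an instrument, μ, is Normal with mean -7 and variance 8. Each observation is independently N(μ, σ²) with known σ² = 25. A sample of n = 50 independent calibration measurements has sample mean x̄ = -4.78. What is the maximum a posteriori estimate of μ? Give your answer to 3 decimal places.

μ̂_MAP = -4.911

n = 50, x̄ = -4.78.
For a Normal prior and Normal likelihood with known variance, the posterior is Normal; its mode equals its mean, the precision-weighted average.
Prior precision 1/σ₀² = 1/8 = 0.125; data precision n/σ² = 50/25 = 2.
μ̂ = (0.125·(-7) + 2·(-4.78)) / (0.125 + 2) = (-10.435)/2.125 = -2087/425 ≈ -4.911.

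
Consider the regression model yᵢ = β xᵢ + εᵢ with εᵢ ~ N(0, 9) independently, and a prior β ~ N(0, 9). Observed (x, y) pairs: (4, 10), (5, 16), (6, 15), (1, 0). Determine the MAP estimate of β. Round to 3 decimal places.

β̂_MAP = 2.658

log p(β | y) = −Σ(yᵢ − βxᵢ)²/(2·9) − β²/(2·9) + const.
Setting the derivative to zero: Σxᵢ(yᵢ − βxᵢ)/9 − β/9 = 0, so β = Σxᵢyᵢ / (Σxᵢ² + σ²/τ²).
Σxᵢyᵢ = 4·10 + 5·16 + 6·15 + 1·0 = 210; Σxᵢ² = 78; σ²/τ² = 1.
β̂_MAP = 210 / (78 + 1) = 210/79 ≈ 2.658.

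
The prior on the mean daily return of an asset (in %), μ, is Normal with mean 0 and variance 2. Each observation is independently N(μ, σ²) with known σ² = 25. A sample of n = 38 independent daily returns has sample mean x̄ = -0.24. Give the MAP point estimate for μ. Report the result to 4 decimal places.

μ̂_MAP = -0.1806

n = 38, x̄ = -0.24.
For a Normal prior and Normal likelihood with known variance, the posterior is Normal; its mode equals its mean, the precision-weighted average.
Prior precision 1/σ₀² = 1/2 = 0.5; data precision n/σ² = 38/25 = 1.52.
μ̂ = (0.5·0 + 1.52·(-0.24)) / (0.5 + 1.52) = (-0.3648)/2.02 = -456/2525 ≈ -0.1806.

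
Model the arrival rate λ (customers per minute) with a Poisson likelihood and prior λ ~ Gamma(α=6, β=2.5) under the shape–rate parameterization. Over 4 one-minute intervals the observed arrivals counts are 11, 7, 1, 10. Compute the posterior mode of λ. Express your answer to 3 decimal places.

λ̂_MAP = 5.231

Σxᵢ = 11+7+1+10 = 29, with n = 4.
Posterior ∝ λ^5e^(−2.5λ) · λ^29e^(−4λ) = λ^34e^(−6.5λ), i.e. Gamma(shape=35, rate=6.5).
The mode of a Gamma(a, b) with a ≥ 1 (shape–rate) is (a−1)/b = 34/6.5 ≈ 5.231.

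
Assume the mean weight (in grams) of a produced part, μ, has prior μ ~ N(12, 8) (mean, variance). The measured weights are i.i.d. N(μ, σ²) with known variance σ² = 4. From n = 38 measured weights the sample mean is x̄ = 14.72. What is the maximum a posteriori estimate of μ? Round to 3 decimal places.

n = 38, x̄ = 14.72.
For a Normal prior and Normal likelihood with known variance, the posterior is Normal; its mode equals its mean, the precision-weighted average.
Prior precision 1/σ₀² = 1/8 = 0.125; data precision n/σ² = 38/4 = 9.5.
μ̂ = (0.125·12 + 9.5·14.72) / (0.125 + 9.5) = 141.34/9.625 = 28268/1925 ≈ 14.685.

μ̂_MAP = 14.685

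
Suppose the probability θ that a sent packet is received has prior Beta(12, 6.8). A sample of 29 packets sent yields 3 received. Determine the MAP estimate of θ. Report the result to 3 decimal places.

θ̂_MAP = 0.306

Prior: Beta(12, 6.8).
Data: 3 successes in 29 trials. The binomial likelihood contributes θ^3(1−θ)^26, so the posterior is Beta(12+3, 6.8+26) = Beta(15, 32.8).
For Beta(a, b) with a, b > 1 the mode is (a−1)/(a+b−2) = 14/45.8 ≈ 0.306.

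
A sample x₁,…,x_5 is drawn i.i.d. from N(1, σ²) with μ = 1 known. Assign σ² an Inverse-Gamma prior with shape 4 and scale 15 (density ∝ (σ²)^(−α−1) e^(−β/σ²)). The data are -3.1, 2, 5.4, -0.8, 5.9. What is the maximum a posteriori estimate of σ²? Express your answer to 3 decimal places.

Sum of squared deviations about the known mean: SS = (-3.1−1)² + (2−1)² + (5.4−1)² + (-0.8−1)² + (5.9−1)² = 64.42.
The Normal likelihood contributes (σ²)^(−n/2) exp(−SS/(2σ²)), so the posterior is Inverse-Gamma(α + n/2, β + SS/2) = Inverse-Gamma(6.5, 47.21).
The mode of Inverse-Gamma(a, b) is b/(a+1) = 47.21/7.5 ≈ 6.295.

σ̂²_MAP = 6.295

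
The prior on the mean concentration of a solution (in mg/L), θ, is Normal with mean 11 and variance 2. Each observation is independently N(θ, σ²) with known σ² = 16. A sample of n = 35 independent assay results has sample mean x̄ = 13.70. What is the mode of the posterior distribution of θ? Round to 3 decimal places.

θ̂_MAP = 13.198

n = 35, x̄ = 13.70.
For a Normal prior and Normal likelihood with known variance, the posterior is Normal; its mode equals its mean, the precision-weighted average.
Prior precision 1/σ₀² = 1/2 = 0.5; data precision n/σ² = 35/16 = 2.1875.
θ̂ = (0.5·11 + 2.1875·13.7) / (0.5 + 2.1875) = 35.46875/2.6875 = 1135/86 ≈ 13.198.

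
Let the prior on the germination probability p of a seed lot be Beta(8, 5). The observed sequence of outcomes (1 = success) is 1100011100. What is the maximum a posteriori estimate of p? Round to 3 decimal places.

p̂_MAP = 0.571

Prior: Beta(8, 5).
Data: 5 successes in 10 trials (from the sequence). The binomial likelihood contributes p^5(1−p)^5, so the posterior is Beta(8+5, 5+5) = Beta(13, 10).
For Beta(a, b) with a, b > 1 the mode is (a−1)/(a+b−2) = 12/21 ≈ 0.571.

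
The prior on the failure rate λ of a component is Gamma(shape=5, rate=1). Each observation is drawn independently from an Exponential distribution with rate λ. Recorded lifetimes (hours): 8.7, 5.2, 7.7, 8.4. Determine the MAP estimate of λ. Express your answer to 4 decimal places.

The Exponential(rate=λ) likelihood is ∝ λ^n e^(−λΣtᵢ). Here n = 4 and Σtᵢ = 8.7 + 5.2 + 7.7 + 8.4 = 30.
Posterior ∝ λ^4e^(−1λ) · λ^4e^(−30λ) = λ^8e^(−31λ), i.e. Gamma(9, 31).
Mode = (a−1)/b = 8/31 ≈ 0.2581.

λ̂_MAP = 0.2581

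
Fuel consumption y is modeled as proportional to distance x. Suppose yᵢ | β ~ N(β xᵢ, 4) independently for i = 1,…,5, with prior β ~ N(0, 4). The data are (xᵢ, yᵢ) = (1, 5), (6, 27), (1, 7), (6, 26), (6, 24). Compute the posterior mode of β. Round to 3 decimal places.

log p(β | y) = −Σ(yᵢ − βxᵢ)²/(2·4) − β²/(2·4) + const.
Setting the derivative to zero: Σxᵢ(yᵢ − βxᵢ)/4 − β/4 = 0, so β = Σxᵢyᵢ / (Σxᵢ² + σ²/τ²).
Σxᵢyᵢ = 1·5 + 6·27 + 1·7 + 6·26 + 6·24 = 474; Σxᵢ² = 110; σ²/τ² = 1.
β̂_MAP = 474 / (110 + 1) = 474/111 ≈ 4.270.

β̂_MAP = 4.270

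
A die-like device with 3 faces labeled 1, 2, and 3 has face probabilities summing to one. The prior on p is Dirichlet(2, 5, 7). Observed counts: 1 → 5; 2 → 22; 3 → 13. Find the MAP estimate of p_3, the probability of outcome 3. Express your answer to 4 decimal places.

The posterior is Dirichlet(αᵢ + nᵢ) = Dirichlet(7, 27, 20).
For a Dirichlet(a₁,…,a_K) with all aᵢ > 1, the mode has j-th component (aⱼ − 1)/(Σaᵢ − K).
Here Σaᵢ = 54 and K = 3, so p_3 = (20 − 1)/(54 − 3) = 19/51 ≈ 0.3725.

MAP estimate: 0.3725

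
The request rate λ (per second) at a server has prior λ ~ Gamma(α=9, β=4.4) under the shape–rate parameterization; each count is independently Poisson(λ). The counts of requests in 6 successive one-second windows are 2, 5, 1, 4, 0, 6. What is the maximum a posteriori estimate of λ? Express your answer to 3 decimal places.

Σxᵢ = 2+5+1+4+0+6 = 18, with n = 6.
Posterior ∝ λ^8e^(−4.4λ) · λ^18e^(−6λ) = λ^26e^(−10.4λ), i.e. Gamma(shape=27, rate=10.4).
The mode of a Gamma(a, b) with a ≥ 1 (shape–rate) is (a−1)/b = 26/10.4 ≈ 2.500.

λ̂_MAP = 2.500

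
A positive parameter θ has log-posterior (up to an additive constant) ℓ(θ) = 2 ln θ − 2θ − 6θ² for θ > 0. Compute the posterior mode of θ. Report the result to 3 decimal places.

ℓ'(θ) = 2/θ − 2 − 12θ. Setting this to zero and multiplying by θ: 12θ² + 2θ − 2 = 0.
θ = (−2 + √(2² + 4·12·2)) / (2·12) = (−2 + √100) / 24 = (−2 + 10)/24 = 1/3.
ℓ''(θ) = −2/θ² − 12 < 0, confirming a maximum.

θ̂_MAP = 0.333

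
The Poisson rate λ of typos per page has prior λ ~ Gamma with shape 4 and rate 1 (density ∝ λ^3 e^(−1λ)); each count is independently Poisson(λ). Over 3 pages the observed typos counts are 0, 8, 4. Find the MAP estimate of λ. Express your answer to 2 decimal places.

λ̂_MAP = 3.75

Σxᵢ = 0+8+4 = 12, with n = 3.
Posterior ∝ λ^3e^(−1λ) · λ^12e^(−3λ) = λ^15e^(−4λ), i.e. Gamma(shape=16, rate=4).
The mode of a Gamma(a, b) with a ≥ 1 (shape–rate) is (a−1)/b = 15/4 ≈ 3.75.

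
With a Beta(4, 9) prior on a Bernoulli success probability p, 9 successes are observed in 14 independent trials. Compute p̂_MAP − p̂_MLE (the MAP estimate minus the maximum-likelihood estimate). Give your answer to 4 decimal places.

MAP − MLE = -0.1629

Posterior is Beta(13, 14); MAP = (13−1)/(27−2) = 12/25 ≈ 0.48000.
MLE ignores the prior: p̂_MLE = k/n = 9/14 ≈ 0.64286.
Difference = 12/25 − 9/14 = -57/350 ≈ -0.1629.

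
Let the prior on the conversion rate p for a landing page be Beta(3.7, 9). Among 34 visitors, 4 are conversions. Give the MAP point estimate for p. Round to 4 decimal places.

Prior: Beta(3.7, 9).
Data: 4 successes in 34 trials. The binomial likelihood contributes p^4(1−p)^30, so the posterior is Beta(3.7+4, 9+30) = Beta(7.7, 39).
For Beta(a, b) with a, b > 1 the mode is (a−1)/(a+b−2) = 6.7/44.7 ≈ 0.1499.

p̂_MAP = 0.1499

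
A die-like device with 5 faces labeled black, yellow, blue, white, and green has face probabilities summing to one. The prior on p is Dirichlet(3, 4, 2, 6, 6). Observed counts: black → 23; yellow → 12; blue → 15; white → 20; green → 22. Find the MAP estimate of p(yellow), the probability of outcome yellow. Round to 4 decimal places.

The posterior is Dirichlet(αᵢ + nᵢ) = Dirichlet(26, 16, 17, 26, 28).
For a Dirichlet(a₁,…,a_K) with all aᵢ > 1, the mode has j-th component (aⱼ − 1)/(Σaᵢ − K).
Here Σaᵢ = 113 and K = 5, so p(yellow) = (16 − 1)/(113 − 5) = 15/108 ≈ 0.1389.

MAP estimate of p(yellow) = 0.1389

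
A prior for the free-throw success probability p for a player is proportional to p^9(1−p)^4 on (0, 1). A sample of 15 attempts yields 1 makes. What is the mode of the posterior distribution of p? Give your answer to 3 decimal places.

p̂_MAP = 0.357

The prior density ∝ p^9(1−p)^4 is the kernel of Beta(10, 5).
Data: 1 success in 15 trials. The binomial likelihood contributes p(1−p)^14, so the posterior is Beta(10+1, 5+14) = Beta(11, 19).
For Beta(a, b) with a, b > 1 the mode is (a−1)/(a+b−2) = 10/28 ≈ 0.357.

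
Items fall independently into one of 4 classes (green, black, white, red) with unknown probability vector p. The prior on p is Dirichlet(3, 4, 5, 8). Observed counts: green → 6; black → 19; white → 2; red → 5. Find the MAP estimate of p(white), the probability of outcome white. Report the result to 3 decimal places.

The posterior is Dirichlet(αᵢ + nᵢ) = Dirichlet(9, 23, 7, 13).
For a Dirichlet(a₁,…,a_K) with all aᵢ > 1, the mode has j-th component (aⱼ − 1)/(Σaᵢ − K).
Here Σaᵢ = 52 and K = 4, so p(white) = (7 − 1)/(52 − 4) = 6/48 ≈ 0.125.

MAP estimate of p(white) = 0.125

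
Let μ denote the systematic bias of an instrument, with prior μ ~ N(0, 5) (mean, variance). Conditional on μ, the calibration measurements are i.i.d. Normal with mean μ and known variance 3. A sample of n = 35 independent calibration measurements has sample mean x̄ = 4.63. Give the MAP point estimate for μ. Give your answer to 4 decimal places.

n = 35, x̄ = 4.63.
For a Normal prior and Normal likelihood with known variance, the posterior is Normal; its mode equals its mean, the precision-weighted average.
Prior precision 1/σ₀² = 1/5 = 0.2; data precision n/σ² = 35/3.
μ̂ = (0.2·0 + (35/3)·4.63) / (0.2 + 35/3) = (3241/60)/(178/15) = 3241/712 ≈ 4.5520.

μ̂_MAP = 4.5520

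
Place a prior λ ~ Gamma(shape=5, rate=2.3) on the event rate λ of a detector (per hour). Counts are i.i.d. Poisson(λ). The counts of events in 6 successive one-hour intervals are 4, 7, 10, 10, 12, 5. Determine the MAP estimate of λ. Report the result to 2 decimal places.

λ̂_MAP = 6.27

Σxᵢ = 4+7+10+10+12+5 = 48, with n = 6.
Posterior ∝ λ^4e^(−2.3λ) · λ^48e^(−6λ) = λ^52e^(−8.3λ), i.e. Gamma(shape=53, rate=8.3).
The mode of a Gamma(a, b) with a ≥ 1 (shape–rate) is (a−1)/b = 52/8.3 ≈ 6.27.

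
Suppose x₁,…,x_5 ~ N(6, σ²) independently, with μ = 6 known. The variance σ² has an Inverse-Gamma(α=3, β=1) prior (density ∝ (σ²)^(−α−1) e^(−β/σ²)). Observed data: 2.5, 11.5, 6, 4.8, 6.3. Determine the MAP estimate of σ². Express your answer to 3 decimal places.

Sum of squared deviations about the known mean: SS = (2.5−6)² + (11.5−6)² + (6−6)² + (4.8−6)² + (6.3−6)² = 44.03.
The Normal likelihood contributes (σ²)^(−n/2) exp(−SS/(2σ²)), so the posterior is Inverse-Gamma(α + n/2, β + SS/2) = Inverse-Gamma(5.5, 23.015).
The mode of Inverse-Gamma(a, b) is b/(a+1) = 23.015/6.5 ≈ 3.541.

σ̂²_MAP = 3.541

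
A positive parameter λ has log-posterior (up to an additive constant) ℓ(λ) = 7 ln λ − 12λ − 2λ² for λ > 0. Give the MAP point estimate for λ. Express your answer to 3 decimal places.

λ̂_MAP = 0.500

ℓ'(λ) = 7/λ − 12 − 4λ. Setting this to zero and multiplying by λ: 4λ² + 12λ − 7 = 0.
λ = (−12 + √(12² + 4·4·7)) / (2·4) = (−12 + √256) / 8 = (−12 + 16)/8 = 1/2.
ℓ''(λ) = −7/λ² − 4 < 0, confirming a maximum.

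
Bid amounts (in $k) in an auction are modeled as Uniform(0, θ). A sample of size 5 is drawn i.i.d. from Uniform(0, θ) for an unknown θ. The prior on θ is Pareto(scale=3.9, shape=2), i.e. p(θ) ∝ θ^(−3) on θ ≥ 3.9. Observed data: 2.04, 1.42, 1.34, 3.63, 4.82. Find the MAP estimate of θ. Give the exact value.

θ̂_MAP = 4.82

The Uniform(0, θ) likelihood is θ^(−n) for θ ≥ max(xᵢ), zero otherwise. Here max(xᵢ) = 4.82.
Posterior ∝ θ^(−3) · θ^(−5) = θ^(−8) on θ ≥ max(3.9, 4.82) = 4.82.
This density is strictly decreasing in θ, so the posterior mode lies at the lower boundary of the support.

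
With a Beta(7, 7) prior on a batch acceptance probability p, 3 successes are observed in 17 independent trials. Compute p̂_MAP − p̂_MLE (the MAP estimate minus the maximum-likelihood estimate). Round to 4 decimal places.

Posterior is Beta(10, 21); MAP = (10−1)/(31−2) = 9/29 ≈ 0.31034.
MLE ignores the prior: p̂_MLE = k/n = 3/17 ≈ 0.17647.
Difference = 9/29 − 3/17 = 66/493 ≈ 0.1339.

MAP − MLE = 0.1339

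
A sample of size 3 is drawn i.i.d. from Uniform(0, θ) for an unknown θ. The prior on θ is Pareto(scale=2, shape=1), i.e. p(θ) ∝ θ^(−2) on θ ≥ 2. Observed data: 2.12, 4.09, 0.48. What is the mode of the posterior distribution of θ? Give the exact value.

θ̂_MAP = 4.09

The Uniform(0, θ) likelihood is θ^(−n) for θ ≥ max(xᵢ), zero otherwise. Here max(xᵢ) = 4.09.
Posterior ∝ θ^(−2) · θ^(−3) = θ^(−5) on θ ≥ max(2, 4.09) = 4.09.
This density is strictly decreasing in θ, so the posterior mode lies at the lower boundary of the support.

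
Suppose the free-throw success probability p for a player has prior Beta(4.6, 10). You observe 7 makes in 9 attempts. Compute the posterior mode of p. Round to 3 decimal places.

Prior: Beta(4.6, 10).
Data: 7 successes in 9 trials. The binomial likelihood contributes p^7(1−p)^2, so the posterior is Beta(4.6+7, 10+2) = Beta(11.6, 12).
For Beta(a, b) with a, b > 1 the mode is (a−1)/(a+b−2) = 10.6/21.6 ≈ 0.491.

p̂_MAP = 0.491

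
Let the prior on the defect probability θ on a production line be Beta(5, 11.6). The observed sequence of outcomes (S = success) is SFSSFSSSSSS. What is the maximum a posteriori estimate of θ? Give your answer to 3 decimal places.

Prior: Beta(5, 11.6).
Data: 9 successes in 11 trials (from the sequence). The binomial likelihood contributes θ^9(1−θ)^2, so the posterior is Beta(5+9, 11.6+2) = Beta(14, 13.6).
For Beta(a, b) with a, b > 1 the mode is (a−1)/(a+b−2) = 13/25.6 ≈ 0.508.

θ̂_MAP = 0.508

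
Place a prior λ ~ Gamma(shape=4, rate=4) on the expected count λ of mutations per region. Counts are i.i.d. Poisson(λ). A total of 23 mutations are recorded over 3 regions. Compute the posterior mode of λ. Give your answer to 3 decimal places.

Σxᵢ = 23, n = 3.
Posterior ∝ λ^3e^(−4λ) · λ^23e^(−3λ) = λ^26e^(−7λ), i.e. Gamma(shape=27, rate=7).
The mode of a Gamma(a, b) with a ≥ 1 (shape–rate) is (a−1)/b = 26/7 ≈ 3.714.

λ̂_MAP = 3.714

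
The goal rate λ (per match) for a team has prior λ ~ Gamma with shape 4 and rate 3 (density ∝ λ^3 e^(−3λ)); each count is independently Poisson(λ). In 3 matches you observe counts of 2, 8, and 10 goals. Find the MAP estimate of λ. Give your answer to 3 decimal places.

λ̂_MAP = 3.833

Σxᵢ = 2+8+10 = 20, with n = 3.
Posterior ∝ λ^3e^(−3λ) · λ^20e^(−3λ) = λ^23e^(−6λ), i.e. Gamma(shape=24, rate=6).
The mode of a Gamma(a, b) with a ≥ 1 (shape–rate) is (a−1)/b = 23/6 ≈ 3.833.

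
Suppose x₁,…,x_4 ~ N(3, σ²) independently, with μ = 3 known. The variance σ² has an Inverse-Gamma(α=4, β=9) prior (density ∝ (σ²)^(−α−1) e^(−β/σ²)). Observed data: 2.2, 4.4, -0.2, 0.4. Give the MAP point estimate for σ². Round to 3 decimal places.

Sum of squared deviations about the known mean: SS = (2.2−3)² + (4.4−3)² + (-0.2−3)² + (0.4−3)² = 19.6.
The Normal likelihood contributes (σ²)^(−n/2) exp(−SS/(2σ²)), so the posterior is Inverse-Gamma(α + n/2, β + SS/2) = Inverse-Gamma(6, 18.8).
The mode of Inverse-Gamma(a, b) is b/(a+1) = 18.8/7 ≈ 2.686.

σ̂²_MAP = 2.686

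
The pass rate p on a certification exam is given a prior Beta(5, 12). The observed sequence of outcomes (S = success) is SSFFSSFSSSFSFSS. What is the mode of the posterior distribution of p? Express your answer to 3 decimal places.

p̂_MAP = 0.467

Prior: Beta(5, 12).
Data: 10 successes in 15 trials (from the sequence). The binomial likelihood contributes p^10(1−p)^5, so the posterior is Beta(5+10, 12+5) = Beta(15, 17).
For Beta(a, b) with a, b > 1 the mode is (a−1)/(a+b−2) = 14/30 ≈ 0.467.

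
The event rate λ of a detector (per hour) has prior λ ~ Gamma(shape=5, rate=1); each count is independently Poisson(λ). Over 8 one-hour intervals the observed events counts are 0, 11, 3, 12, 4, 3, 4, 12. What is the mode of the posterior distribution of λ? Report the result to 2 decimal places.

Σxᵢ = 0+11+3+12+4+3+4+12 = 49, with n = 8.
Posterior ∝ λ^4e^(−1λ) · λ^49e^(−8λ) = λ^53e^(−9λ), i.e. Gamma(shape=54, rate=9).
The mode of a Gamma(a, b) with a ≥ 1 (shape–rate) is (a−1)/b = 53/9 ≈ 5.89.

λ̂_MAP = 5.89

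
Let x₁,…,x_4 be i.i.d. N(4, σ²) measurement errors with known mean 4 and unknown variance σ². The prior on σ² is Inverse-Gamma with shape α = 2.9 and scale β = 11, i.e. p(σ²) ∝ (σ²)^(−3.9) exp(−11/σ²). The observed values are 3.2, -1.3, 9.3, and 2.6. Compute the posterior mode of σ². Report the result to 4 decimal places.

σ̂²_MAP = 6.8458

Sum of squared deviations about the known mean: SS = (3.2−4)² + (-1.3−4)² + (9.3−4)² + (2.6−4)² = 58.78.
The Normal likelihood contributes (σ²)^(−n/2) exp(−SS/(2σ²)), so the posterior is Inverse-Gamma(α + n/2, β + SS/2) = Inverse-Gamma(4.9, 40.39).
The mode of Inverse-Gamma(a, b) is b/(a+1) = 40.39/5.9 ≈ 6.8458.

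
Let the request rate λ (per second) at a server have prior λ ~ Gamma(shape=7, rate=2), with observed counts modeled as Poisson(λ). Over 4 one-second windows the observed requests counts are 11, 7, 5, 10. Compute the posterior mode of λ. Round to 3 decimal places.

Σxᵢ = 11+7+5+10 = 33, with n = 4.
Posterior ∝ λ^6e^(−2λ) · λ^33e^(−4λ) = λ^39e^(−6λ), i.e. Gamma(shape=40, rate=6).
The mode of a Gamma(a, b) with a ≥ 1 (shape–rate) is (a−1)/b = 39/6 ≈ 6.500.

λ̂_MAP = 6.500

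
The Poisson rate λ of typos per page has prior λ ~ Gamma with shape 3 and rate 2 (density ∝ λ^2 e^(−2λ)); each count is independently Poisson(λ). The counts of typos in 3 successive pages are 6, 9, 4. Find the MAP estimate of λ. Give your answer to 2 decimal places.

Σxᵢ = 6+9+4 = 19, with n = 3.
Posterior ∝ λ^2e^(−2λ) · λ^19e^(−3λ) = λ^21e^(−5λ), i.e. Gamma(shape=22, rate=5).
The mode of a Gamma(a, b) with a ≥ 1 (shape–rate) is (a−1)/b = 21/5 ≈ 4.20.

λ̂_MAP = 4.20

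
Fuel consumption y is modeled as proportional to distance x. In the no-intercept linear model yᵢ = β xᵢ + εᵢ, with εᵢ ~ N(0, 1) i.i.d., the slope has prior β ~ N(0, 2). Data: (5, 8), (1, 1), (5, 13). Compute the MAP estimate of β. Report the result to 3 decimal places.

log p(β | y) = −Σ(yᵢ − βxᵢ)²/(2·1) − β²/(2·2) + const.
Setting the derivative to zero: Σxᵢ(yᵢ − βxᵢ)/1 − β/2 = 0, so β = Σxᵢyᵢ / (Σxᵢ² + σ²/τ²).
Σxᵢyᵢ = 5·8 + 1·1 + 5·13 = 106; Σxᵢ² = 51; σ²/τ² = 0.5.
β̂_MAP = 106 / (51 + 0.5) = 106/51.5 ≈ 2.058.

β̂_MAP = 2.058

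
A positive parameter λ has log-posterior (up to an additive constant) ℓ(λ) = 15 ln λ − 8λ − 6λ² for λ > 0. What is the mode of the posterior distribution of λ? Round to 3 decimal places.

ℓ'(λ) = 15/λ − 8 − 12λ. Setting this to zero and multiplying by λ: 12λ² + 8λ − 15 = 0.
λ = (−8 + √(8² + 4·12·15)) / (2·12) = (−8 + √784) / 24 = (−8 + 28)/24 = 5/6.
ℓ''(λ) = −15/λ² − 12 < 0, confirming a maximum.

λ̂_MAP = 0.833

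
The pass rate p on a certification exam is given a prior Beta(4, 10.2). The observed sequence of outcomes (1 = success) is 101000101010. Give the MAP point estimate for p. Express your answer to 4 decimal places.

Prior: Beta(4, 10.2).
Data: 5 successes in 12 trials (from the sequence). The binomial likelihood contributes p^5(1−p)^7, so the posterior is Beta(4+5, 10.2+7) = Beta(9, 17.2).
For Beta(a, b) with a, b > 1 the mode is (a−1)/(a+b−2) = 8/24.2 ≈ 0.3306.

p̂_MAP = 0.3306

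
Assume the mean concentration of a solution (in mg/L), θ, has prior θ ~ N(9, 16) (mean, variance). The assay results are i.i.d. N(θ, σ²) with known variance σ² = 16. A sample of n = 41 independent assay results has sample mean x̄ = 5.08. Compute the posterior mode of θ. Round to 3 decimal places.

n = 41, x̄ = 5.08.
For a Normal prior and Normal likelihood with known variance, the posterior is Normal; its mode equals its mean, the precision-weighted average.
Prior precision 1/σ₀² = 1/16 = 0.0625; data precision n/σ² = 41/16 = 2.5625.
θ̂ = (0.0625·9 + 2.5625·5.08) / (0.0625 + 2.5625) = 13.58/2.625 = 388/75 ≈ 5.173.

θ̂_MAP = 5.173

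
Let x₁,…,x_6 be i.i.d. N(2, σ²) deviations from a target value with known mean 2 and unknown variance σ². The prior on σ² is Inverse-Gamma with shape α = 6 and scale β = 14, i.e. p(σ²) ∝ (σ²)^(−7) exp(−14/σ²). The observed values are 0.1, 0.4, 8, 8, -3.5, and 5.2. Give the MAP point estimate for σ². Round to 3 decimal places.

σ̂²_MAP = 7.333

Sum of squared deviations about the known mean: SS = (0.1−2)² + (0.4−2)² + (8−2)² + (8−2)² + (-3.5−2)² + (5.2−2)² = 118.66.
The Normal likelihood contributes (σ²)^(−n/2) exp(−SS/(2σ²)), so the posterior is Inverse-Gamma(α + n/2, β + SS/2) = Inverse-Gamma(9, 73.33).
The mode of Inverse-Gamma(a, b) is b/(a+1) = 73.33/10 ≈ 7.333.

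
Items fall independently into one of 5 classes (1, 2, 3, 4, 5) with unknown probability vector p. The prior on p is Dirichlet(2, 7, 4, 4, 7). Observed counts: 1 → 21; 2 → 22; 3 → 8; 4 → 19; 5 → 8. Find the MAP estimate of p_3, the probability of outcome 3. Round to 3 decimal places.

The posterior is Dirichlet(αᵢ + nᵢ) = Dirichlet(23, 29, 12, 23, 15).
For a Dirichlet(a₁,…,a_K) with all aᵢ > 1, the mode has j-th component (aⱼ − 1)/(Σaᵢ − K).
Here Σaᵢ = 102 and K = 5, so p_3 = (12 − 1)/(102 − 5) = 11/97 ≈ 0.113.

MAP estimate: 0.113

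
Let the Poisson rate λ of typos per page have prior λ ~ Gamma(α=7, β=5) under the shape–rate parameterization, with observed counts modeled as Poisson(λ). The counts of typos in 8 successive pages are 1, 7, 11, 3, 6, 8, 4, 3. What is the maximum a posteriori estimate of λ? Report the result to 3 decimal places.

Σxᵢ = 1+7+11+3+6+8+4+3 = 43, with n = 8.
Posterior ∝ λ^6e^(−5λ) · λ^43e^(−8λ) = λ^49e^(−13λ), i.e. Gamma(shape=50, rate=13).
The mode of a Gamma(a, b) with a ≥ 1 (shape–rate) is (a−1)/b = 49/13 ≈ 3.769.

λ̂_MAP = 3.769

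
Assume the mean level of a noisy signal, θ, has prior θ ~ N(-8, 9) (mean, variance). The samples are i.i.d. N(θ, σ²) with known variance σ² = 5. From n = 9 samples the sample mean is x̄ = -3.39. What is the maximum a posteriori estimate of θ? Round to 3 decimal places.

n = 9, x̄ = -3.39.
For a Normal prior and Normal likelihood with known variance, the posterior is Normal; its mode equals its mean, the precision-weighted average.
Prior precision 1/σ₀² = 1/9; data precision n/σ² = 9/5 = 1.8.
θ̂ = ((1/9)·(-8) + 1.8·(-3.39)) / (1/9 + 1.8) = (-31459/4500)/(86/45) = -31459/8600 ≈ -3.658.

θ̂_MAP = -3.658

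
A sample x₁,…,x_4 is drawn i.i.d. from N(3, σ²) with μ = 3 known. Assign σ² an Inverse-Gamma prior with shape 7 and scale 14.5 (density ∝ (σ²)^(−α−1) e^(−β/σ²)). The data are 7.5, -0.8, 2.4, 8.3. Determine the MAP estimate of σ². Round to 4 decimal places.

σ̂²_MAP = 4.6070

Sum of squared deviations about the known mean: SS = (7.5−3)² + (-0.8−3)² + (2.4−3)² + (8.3−3)² = 63.14.
The Normal likelihood contributes (σ²)^(−n/2) exp(−SS/(2σ²)), so the posterior is Inverse-Gamma(α + n/2, β + SS/2) = Inverse-Gamma(9, 46.07).
The mode of Inverse-Gamma(a, b) is b/(a+1) = 46.07/10 ≈ 4.6070.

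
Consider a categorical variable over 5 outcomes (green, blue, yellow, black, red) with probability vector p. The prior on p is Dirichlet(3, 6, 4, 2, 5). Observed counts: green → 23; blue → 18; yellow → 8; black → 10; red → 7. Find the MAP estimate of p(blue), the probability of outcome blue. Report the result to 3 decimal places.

The posterior is Dirichlet(αᵢ + nᵢ) = Dirichlet(26, 24, 12, 12, 12).
For a Dirichlet(a₁,…,a_K) with all aᵢ > 1, the mode has j-th component (aⱼ − 1)/(Σaᵢ − K).
Here Σaᵢ = 86 and K = 5, so p(blue) = (24 − 1)/(86 − 5) = 23/81 ≈ 0.284.

MAP estimate of p(blue) = 0.284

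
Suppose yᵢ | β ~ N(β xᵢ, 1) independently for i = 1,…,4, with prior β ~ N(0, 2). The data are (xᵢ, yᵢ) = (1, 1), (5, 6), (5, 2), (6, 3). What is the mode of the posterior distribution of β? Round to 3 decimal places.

log p(β | y) = −Σ(yᵢ − βxᵢ)²/(2·1) − β²/(2·2) + const.
Setting the derivative to zero: Σxᵢ(yᵢ − βxᵢ)/1 − β/2 = 0, so β = Σxᵢyᵢ / (Σxᵢ² + σ²/τ²).
Σxᵢyᵢ = 1·1 + 5·6 + 5·2 + 6·3 = 59; Σxᵢ² = 87; σ²/τ² = 0.5.
β̂_MAP = 59 / (87 + 0.5) = 59/87.5 ≈ 0.674.

β̂_MAP = 0.674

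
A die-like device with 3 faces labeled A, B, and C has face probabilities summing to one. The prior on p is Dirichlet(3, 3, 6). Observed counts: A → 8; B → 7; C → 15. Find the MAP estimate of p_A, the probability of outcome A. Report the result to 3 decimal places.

The posterior is Dirichlet(αᵢ + nᵢ) = Dirichlet(11, 10, 21).
For a Dirichlet(a₁,…,a_K) with all aᵢ > 1, the mode has j-th component (aⱼ − 1)/(Σaᵢ − K).
Here Σaᵢ = 42 and K = 3, so p_A = (11 − 1)/(42 − 3) = 10/39 ≈ 0.256.

MAP estimate of p_A = 0.256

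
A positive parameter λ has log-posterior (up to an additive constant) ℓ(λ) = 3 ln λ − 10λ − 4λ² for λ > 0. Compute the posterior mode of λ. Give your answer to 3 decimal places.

ℓ'(λ) = 3/λ − 10 − 8λ. Setting this to zero and multiplying by λ: 8λ² + 10λ − 3 = 0.
λ = (−10 + √(10² + 4·8·3)) / (2·8) = (−10 + √196) / 16 = (−10 + 14)/16 = 1/4.
ℓ''(λ) = −3/λ² − 8 < 0, confirming a maximum.

λ̂_MAP = 0.250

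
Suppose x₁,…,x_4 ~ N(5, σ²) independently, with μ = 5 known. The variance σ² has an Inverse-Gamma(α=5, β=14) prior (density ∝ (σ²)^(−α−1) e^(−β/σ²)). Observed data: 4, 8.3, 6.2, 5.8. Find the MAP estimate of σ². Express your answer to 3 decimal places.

σ̂²_MAP = 2.623

Sum of squared deviations about the known mean: SS = (4−5)² + (8.3−5)² + (6.2−5)² + (5.8−5)² = 13.97.
The Normal likelihood contributes (σ²)^(−n/2) exp(−SS/(2σ²)), so the posterior is Inverse-Gamma(α + n/2, β + SS/2) = Inverse-Gamma(7, 20.985).
The mode of Inverse-Gamma(a, b) is b/(a+1) = 20.985/8 ≈ 2.623.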